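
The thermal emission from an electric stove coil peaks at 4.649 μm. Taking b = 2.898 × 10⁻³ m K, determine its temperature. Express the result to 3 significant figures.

Wien's law gives T = b/λ_max = (2.898×10⁻³ m·K)/(4.649×10⁻⁶ m) = 623 K.

T ≈ 623 K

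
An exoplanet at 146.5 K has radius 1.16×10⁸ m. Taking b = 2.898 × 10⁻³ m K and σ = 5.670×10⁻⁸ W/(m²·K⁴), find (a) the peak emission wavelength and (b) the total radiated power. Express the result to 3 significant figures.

(a) λ_max = b/T = 2.898×10⁻³/146.5 = 1.978×10⁻⁵ m = 19.8 μm.
Surface area A = 4πR² = 4π(1.16×10⁸ m)² = 1.69093×10¹⁷ m².
(b) P = σAT⁴ = 5.670×10⁻⁸×1.69093×10¹⁷×(146.5)⁴ = 4.42×10¹⁸ W.

λ_max ≈ 19.8 μm; P ≈ 4.42×10¹⁸ W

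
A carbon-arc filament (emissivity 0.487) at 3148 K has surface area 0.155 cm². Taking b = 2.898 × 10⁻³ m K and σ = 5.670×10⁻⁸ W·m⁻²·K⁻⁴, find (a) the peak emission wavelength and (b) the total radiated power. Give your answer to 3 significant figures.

(a) λ_max = b/T = 2.898×10⁻³/3148 = 9.206×10⁻⁷ m = 0.921 μm.
Area A = 0.155 cm² = 1.55×10⁻⁵ m².
(b) P = εσAT⁴ = 0.487×5.670×10⁻⁸×1.55×10⁻⁵×(3148)⁴ = 42.0 W.

λ_max ≈ 0.921 μm; P ≈ 42.0 W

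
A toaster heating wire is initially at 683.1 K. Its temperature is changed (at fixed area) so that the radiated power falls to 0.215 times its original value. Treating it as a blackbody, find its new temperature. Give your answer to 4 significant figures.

T₂ ≈ 465.2 K

P ∝ T⁴, so T₂/T₁ = (P₂/P₁)^(1/4) = (0.215)^(1/4) = 0.680941.
T₂ = 683.1 × 0.680941 = 465.2 K.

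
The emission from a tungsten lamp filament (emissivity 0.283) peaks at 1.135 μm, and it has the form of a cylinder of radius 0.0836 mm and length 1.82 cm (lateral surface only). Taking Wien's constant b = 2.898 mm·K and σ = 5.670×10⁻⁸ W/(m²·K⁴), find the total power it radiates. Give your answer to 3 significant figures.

Wien's law: T = b/λ_max = 2.898×10⁻³/1.135×10⁻⁶ = 2553.30 K.
Lateral area A = 2πrL = 2π×8.36×10⁻⁵×0.0182 = 9.55999×10⁻⁶ m².
Then P = εσAT⁴ = 0.283×5.670×10⁻⁸×9.55999×10⁻⁶×(2553.30)⁴ = 6.52 W.

P ≈ 6.52 W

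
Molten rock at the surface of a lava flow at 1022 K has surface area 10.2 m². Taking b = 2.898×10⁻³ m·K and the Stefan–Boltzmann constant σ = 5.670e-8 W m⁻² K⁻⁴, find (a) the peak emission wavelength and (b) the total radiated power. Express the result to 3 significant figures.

λ_max ≈ 2.84×10³ nm; P ≈ 6.31×10⁵ W

(a) λ_max = b/T = 2.898×10⁻³/1022 = 2.836×10⁻⁶ m = 2.84×10³ nm.
Area A = 10.2 m².
(b) P = σAT⁴ = 5.670×10⁻⁸×10.2×(1022)⁴ = 6.31×10⁵ W.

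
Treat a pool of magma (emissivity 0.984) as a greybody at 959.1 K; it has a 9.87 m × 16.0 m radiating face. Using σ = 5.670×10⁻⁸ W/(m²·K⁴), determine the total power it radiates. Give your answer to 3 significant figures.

Area A = 9.87 × 16.0 = 157.92 m².
P = εσAT⁴ = 0.984 × 5.670×10⁻⁸ × 157.92 × (959.1)⁴ = 7.46×10⁶ W.

P ≈ 7.46×10⁶ W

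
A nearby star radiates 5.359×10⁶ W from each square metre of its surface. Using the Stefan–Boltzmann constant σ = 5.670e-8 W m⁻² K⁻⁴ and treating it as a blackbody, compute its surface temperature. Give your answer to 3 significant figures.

I = σT⁴, so T = (I/σ)^(1/4) = (5.359×10⁶/(5.670×10⁻⁸))^(1/4) = 3.12×10³ K.

T ≈ 3.12×10³ K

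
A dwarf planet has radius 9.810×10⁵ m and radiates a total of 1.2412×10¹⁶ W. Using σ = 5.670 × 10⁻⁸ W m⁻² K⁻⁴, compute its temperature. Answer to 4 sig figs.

Surface area A = 4πR² = 4π(9.810×10⁵ m)² = 1.20934×10¹³ m².
P = σAT⁴ ⇒ T = (P/(σA))^(1/4) = (1.2412×10¹⁶/(5.670×10⁻⁸×1.20934×10¹³))^(1/4) = 366.8 K.

T ≈ 366.8 K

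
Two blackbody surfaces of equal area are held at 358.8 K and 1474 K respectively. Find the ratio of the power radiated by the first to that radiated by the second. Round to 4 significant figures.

With equal areas, P₁/P₂ = (T₁/T₂)⁴ = (358.8/1474)⁴ = 3.511×10⁻³.

P₁/P₂ ≈ 3.511×10⁻³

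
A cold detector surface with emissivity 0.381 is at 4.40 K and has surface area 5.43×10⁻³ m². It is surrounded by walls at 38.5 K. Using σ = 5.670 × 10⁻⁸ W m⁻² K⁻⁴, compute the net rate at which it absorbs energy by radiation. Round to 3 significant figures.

Net gain ≈ 2.58×10⁻⁴ W

Area A = 5.43×10⁻³ m².
Net radiated power P_net = εσA(T⁴ − T₀⁴) = 0.381×5.670×10⁻⁸×5.43×10⁻³×(4.40⁴ − 38.5⁴).
T⁴ − T₀⁴ = 374.810 − 2.19707×10⁶ = -2.19670×10⁶ K⁴, so P_net = -2.58×10⁻⁴ W — negative, meaning a net gain of 2.58×10⁻⁴ W.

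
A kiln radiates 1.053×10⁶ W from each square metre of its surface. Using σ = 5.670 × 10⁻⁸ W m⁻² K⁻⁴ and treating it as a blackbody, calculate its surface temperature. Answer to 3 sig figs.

I = σT⁴, so T = (I/σ)^(1/4) = (1.053×10⁶/(5.670×10⁻⁸))^(1/4) = 2.08×10³ K.

T ≈ 2.08×10³ K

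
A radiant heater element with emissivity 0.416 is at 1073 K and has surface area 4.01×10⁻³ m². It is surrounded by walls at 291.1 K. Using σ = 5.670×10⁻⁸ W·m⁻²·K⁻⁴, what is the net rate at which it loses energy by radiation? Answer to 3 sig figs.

Area A = 4.01×10⁻³ m².
Net radiated power P_net = εσA(T⁴ − T₀⁴) = 0.416×5.670×10⁻⁸×4.01×10⁻³×(1073⁴ − 291.1⁴).
T⁴ − T₀⁴ = 1.32556×10¹² − 7.18073×10⁹ = 1.31838×10¹² K⁴, so P_net = 125 W.

Net loss ≈ 125 W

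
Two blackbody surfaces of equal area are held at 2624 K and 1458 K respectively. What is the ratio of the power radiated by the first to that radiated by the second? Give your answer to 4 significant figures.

P₁/P₂ ≈ 10.49

With equal areas, P₁/P₂ = (T₁/T₂)⁴ = (2624/1458)⁴ = 10.49.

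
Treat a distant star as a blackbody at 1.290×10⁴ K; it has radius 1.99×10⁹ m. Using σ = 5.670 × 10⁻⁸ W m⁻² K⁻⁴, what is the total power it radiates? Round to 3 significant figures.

P ≈ 7.81×10²⁸ W

Surface area A = 4πR² = 4π(1.99×10⁹ m)² = 4.97641×10¹⁹ m².
P = σAT⁴ = 5.670×10⁻⁸ × 4.97641×10¹⁹ × (1.290×10⁴)⁴ = 7.81×10²⁸ W.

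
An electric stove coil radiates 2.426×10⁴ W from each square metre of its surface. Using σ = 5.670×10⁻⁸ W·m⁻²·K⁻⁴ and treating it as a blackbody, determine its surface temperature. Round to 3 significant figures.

T ≈ 809 K

I = σT⁴, so T = (I/σ)^(1/4) = (2.426×10⁴/(5.670×10⁻⁸))^(1/4) = 809 K.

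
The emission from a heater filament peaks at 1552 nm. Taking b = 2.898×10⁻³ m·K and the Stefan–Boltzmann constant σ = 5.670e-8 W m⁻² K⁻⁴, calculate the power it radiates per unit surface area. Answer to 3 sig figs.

Wien's law: T = b/λ_max = 2.898×10⁻³/1.552×10⁻⁶ = 1867.27 K.
Then I = σT⁴ = 5.670×10⁻⁸×(1867.27)⁴ = 6.89×10⁵ W/m².

I ≈ 6.89×10⁵ W/m²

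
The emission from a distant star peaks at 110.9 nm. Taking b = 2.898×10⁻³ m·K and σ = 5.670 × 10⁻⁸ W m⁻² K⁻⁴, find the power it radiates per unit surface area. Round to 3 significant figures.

Wien's law: T = b/λ_max = 2.898×10⁻³/1.109×10⁻⁷ = 26131.7 K.
Then I = σT⁴ = 5.670×10⁻⁸×(26131.7)⁴ = 2.64×10¹⁰ W/m².

I ≈ 2.64×10¹⁰ W/m²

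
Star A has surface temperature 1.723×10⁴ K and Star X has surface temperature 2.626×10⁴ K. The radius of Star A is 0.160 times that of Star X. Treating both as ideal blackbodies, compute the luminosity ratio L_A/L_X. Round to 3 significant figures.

L ∝ R²T⁴, so L_A/L_X = (R_A/R_X)²(T_A/T_X)⁴ = (0.160)² × (1.723×10⁴/2.626×10⁴)⁴ = 0.0256 × 0.185337 = 4.74×10⁻³.

L_A/L_X ≈ 4.74×10⁻³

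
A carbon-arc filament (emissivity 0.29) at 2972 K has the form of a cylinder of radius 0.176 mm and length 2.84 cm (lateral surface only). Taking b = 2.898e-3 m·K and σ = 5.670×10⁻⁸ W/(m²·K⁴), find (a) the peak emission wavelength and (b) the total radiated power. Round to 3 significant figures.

(a) λ_max = b/T = 2.898×10⁻³/2972 = 9.751×10⁻⁷ m = 0.975 μm.
Lateral area A = 2πrL = 2π×1.76×10⁻⁴×0.0284 = 3.14059×10⁻⁵ m².
(b) P = εσAT⁴ = 0.29×5.670×10⁻⁸×3.14059×10⁻⁵×(2972)⁴ = 40.3 W.

λ_max ≈ 0.975 μm; P ≈ 40.3 W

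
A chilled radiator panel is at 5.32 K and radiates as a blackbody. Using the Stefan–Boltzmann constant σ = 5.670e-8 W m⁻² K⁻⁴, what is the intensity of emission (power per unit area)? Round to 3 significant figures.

Stefan–Boltzmann: I = σT⁴ = 5.670×10⁻⁸ × (5.32)⁴ = 4.54×10⁻⁵ W/m².

I ≈ 4.54×10⁻⁵ W/m²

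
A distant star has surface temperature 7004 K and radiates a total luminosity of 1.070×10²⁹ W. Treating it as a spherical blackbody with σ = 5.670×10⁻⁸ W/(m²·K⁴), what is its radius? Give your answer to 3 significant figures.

L = 4πR²σT⁴ ⇒ R = √(L/(4πσT⁴)).
σT⁴ = 1.36448×10⁸ W/m², so R = √(1.070×10²⁹/(4π×1.36448×10⁸)) = 7.90×10⁹ m.

R ≈ 7.90×10⁹ m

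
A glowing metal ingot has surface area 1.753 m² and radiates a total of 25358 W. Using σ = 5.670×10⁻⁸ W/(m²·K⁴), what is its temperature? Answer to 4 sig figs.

Area A = 1.753 m².
P = σAT⁴ ⇒ T = (P/(σA))^(1/4) = (25358/(5.670×10⁻⁸×1.753))^(1/4) = 710.7 K.

T ≈ 710.7 K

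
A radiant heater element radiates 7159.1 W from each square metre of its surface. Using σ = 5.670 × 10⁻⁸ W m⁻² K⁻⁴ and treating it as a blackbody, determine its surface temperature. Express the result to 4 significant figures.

T ≈ 596.1 K

I = σT⁴, so T = (I/σ)^(1/4) = (7159.1/(5.670×10⁻⁸))^(1/4) = 596.1 K.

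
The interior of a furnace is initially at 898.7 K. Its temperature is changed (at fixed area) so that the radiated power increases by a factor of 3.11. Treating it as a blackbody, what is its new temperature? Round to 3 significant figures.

T₂ ≈ 1.19×10³ K

P ∝ T⁴, so T₂/T₁ = (P₂/P₁)^(1/4) = (3.11)^(1/4) = 1.32798.
T₂ = 898.7 × 1.32798 = 1.19×10³ K.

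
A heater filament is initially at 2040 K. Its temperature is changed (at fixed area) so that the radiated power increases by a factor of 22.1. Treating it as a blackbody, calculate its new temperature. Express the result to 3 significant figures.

T₂ ≈ 4.42×10³ K

P ∝ T⁴, so T₂/T₁ = (P₂/P₁)^(1/4) = (22.1)^(1/4) = 2.16819.
T₂ = 2040 × 2.16819 = 4.42×10³ K.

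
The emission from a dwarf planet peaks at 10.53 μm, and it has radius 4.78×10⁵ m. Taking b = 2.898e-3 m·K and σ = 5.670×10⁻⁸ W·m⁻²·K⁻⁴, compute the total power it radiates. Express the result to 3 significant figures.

P ≈ 9.34×10¹⁴ W

Wien's law: T = b/λ_max = 2.898×10⁻³/1.053×10⁻⁵ = 275.214 K.
Surface area A = 4πR² = 4π(4.78×10⁵ m)² = 2.87121×10¹² m².
Then P = σAT⁴ = 5.670×10⁻⁸×2.87121×10¹²×(275.214)⁴ = 9.34×10¹⁴ W.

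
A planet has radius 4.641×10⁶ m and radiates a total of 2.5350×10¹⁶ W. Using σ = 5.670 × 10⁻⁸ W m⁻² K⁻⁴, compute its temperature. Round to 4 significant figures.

T ≈ 201.6 K

Surface area A = 4πR² = 4π(4.641×10⁶ m)² = 2.70666×10¹⁴ m².
P = σAT⁴ ⇒ T = (P/(σA))^(1/4) = (2.5350×10¹⁶/(5.670×10⁻⁸×2.70666×10¹⁴))^(1/4) = 201.6 K.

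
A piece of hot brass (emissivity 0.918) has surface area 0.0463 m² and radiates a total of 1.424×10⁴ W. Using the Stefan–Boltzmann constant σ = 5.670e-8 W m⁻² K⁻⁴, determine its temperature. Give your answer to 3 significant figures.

T ≈ 1.56×10³ K

Area A = 0.0463 m².
P = εσAT⁴ ⇒ T = (P/(εσA))^(1/4) = (1.424×10⁴/(0.918×5.670×10⁻⁸×0.0463))^(1/4) = 1.56×10³ K.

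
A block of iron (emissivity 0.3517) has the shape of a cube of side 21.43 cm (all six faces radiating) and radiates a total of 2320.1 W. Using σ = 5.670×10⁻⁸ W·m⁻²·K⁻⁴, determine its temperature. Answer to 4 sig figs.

T ≈ 806.1 K

Area A = 6s² = 6×(0.2143 m)² = 0.275547 m².
P = εσAT⁴ ⇒ T = (P/(εσA))^(1/4) = (2320.1/(0.3517×5.670×10⁻⁸×0.275547))^(1/4) = 806.1 K.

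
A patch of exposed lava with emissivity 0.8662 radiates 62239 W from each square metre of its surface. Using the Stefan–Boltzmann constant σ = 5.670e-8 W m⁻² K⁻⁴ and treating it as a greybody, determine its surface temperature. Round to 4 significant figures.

T ≈ 1061 K

I = εσT⁴, so T = (I/εσ)^(1/4) = (62239/(0.8662×5.670×10⁻⁸))^(1/4) = 1061 K.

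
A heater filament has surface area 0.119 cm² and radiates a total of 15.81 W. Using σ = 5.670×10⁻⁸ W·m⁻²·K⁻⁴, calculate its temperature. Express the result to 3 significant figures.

T ≈ 2.20×10³ K

Area A = 0.119 cm² = 1.19×10⁻⁵ m².
P = σAT⁴ ⇒ T = (P/(σA))^(1/4) = (15.81/(5.670×10⁻⁸×1.19×10⁻⁵))^(1/4) = 2.20×10³ K.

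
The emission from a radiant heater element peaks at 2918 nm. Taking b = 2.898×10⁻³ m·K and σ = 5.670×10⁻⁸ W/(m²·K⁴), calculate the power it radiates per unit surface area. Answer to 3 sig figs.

Wien's law: T = b/λ_max = 2.898×10⁻³/2.918×10⁻⁶ = 993.146 K.
Then I = σT⁴ = 5.670×10⁻⁸×(993.146)⁴ = 5.52×10⁴ W/m².

I ≈ 5.52×10⁴ W/m²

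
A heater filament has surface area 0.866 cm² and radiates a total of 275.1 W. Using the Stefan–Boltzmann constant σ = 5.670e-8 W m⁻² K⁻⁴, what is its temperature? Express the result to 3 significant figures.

T ≈ 2.74×10³ K

Area A = 0.866 cm² = 8.66×10⁻⁵ m².
P = σAT⁴ ⇒ T = (P/(σA))^(1/4) = (275.1/(5.670×10⁻⁸×8.66×10⁻⁵))^(1/4) = 2.74×10³ K.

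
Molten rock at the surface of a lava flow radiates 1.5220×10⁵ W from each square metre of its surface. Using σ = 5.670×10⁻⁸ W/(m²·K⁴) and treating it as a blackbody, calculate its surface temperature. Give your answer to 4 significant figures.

T ≈ 1280 K

I = σT⁴, so T = (I/σ)^(1/4) = (1.5220×10⁵/(5.670×10⁻⁸))^(1/4) = 1280 K.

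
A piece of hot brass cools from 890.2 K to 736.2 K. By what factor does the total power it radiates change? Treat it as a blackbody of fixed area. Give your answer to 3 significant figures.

P ∝ T⁴, so P₂/P₁ = (T₂/T₁)⁴ = (736.2/890.2)⁴ = (0.827005)⁴ = 0.468.

P₂/P₁ ≈ 0.468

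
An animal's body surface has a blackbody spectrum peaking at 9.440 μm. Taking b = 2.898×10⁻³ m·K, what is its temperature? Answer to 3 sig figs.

Wien's law gives T = b/λ_max = (2.898×10⁻³ m·K)/(9.440×10⁻⁶ m) = 307 K.

T ≈ 307 K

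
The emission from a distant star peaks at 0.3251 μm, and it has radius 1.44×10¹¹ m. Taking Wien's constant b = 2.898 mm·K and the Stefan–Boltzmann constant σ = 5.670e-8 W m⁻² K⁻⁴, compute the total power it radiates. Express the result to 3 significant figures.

Wien's law: T = b/λ_max = 2.898×10⁻³/3.251×10⁻⁷ = 8914.18 K.
Surface area A = 4πR² = 4π(1.44×10¹¹ m)² = 2.60576×10²³ m².
Then P = σAT⁴ = 5.670×10⁻⁸×2.60576×10²³×(8914.18)⁴ = 9.33×10³¹ W.

P ≈ 9.33×10³¹ W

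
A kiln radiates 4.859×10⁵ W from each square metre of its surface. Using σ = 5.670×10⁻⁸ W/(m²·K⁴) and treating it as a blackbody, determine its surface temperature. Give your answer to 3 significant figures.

T ≈ 1.71×10³ K

I = σT⁴, so T = (I/σ)^(1/4) = (4.859×10⁵/(5.670×10⁻⁸))^(1/4) = 1.71×10³ K.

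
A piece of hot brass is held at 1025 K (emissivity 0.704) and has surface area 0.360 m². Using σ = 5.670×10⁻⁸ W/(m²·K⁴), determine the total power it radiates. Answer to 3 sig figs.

P ≈ 1.59×10⁴ W

Area A = 0.360 m².
P = εσAT⁴ = 0.704 × 5.670×10⁻⁸ × 0.360 × (1025)⁴ = 1.59×10⁴ W.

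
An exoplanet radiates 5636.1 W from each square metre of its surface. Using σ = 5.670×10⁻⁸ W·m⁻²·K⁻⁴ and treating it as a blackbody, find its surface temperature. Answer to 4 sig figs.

I = σT⁴, so T = (I/σ)^(1/4) = (5636.1/(5.670×10⁻⁸))^(1/4) = 561.5 K.

T ≈ 561.5 K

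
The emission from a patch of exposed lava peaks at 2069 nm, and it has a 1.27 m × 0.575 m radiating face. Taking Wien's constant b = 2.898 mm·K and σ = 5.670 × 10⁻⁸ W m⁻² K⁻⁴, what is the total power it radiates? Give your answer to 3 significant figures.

Wien's law: T = b/λ_max = 2.898×10⁻³/2.069×10⁻⁶ = 1400.68 K.
Area A = 1.27 × 0.575 = 0.73025 m².
Then P = σAT⁴ = 5.670×10⁻⁸×0.73025×(1400.68)⁴ = 1.59×10⁵ W.

P ≈ 1.59×10⁵ W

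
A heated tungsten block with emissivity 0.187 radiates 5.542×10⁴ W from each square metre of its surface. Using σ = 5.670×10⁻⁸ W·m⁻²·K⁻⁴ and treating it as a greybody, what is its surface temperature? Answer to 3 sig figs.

T ≈ 1.51×10³ K

I = εσT⁴, so T = (I/εσ)^(1/4) = (5.542×10⁴/(0.187×5.670×10⁻⁸))^(1/4) = 1.51×10³ K.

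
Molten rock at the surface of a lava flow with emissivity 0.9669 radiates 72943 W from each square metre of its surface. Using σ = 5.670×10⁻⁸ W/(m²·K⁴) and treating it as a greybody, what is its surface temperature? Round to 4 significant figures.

I = εσT⁴, so T = (I/εσ)^(1/4) = (72943/(0.9669×5.670×10⁻⁸))^(1/4) = 1074 K.

T ≈ 1074 K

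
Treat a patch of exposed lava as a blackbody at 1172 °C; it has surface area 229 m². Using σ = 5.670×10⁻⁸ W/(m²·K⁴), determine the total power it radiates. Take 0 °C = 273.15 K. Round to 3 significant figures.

P ≈ 5.66×10⁷ W

T = 1172 °C + 273.15 = 1445.15 K.
Area A = 229 m².
P = σAT⁴ = 5.670×10⁻⁸ × 229 × (1445.15)⁴ = 5.66×10⁷ W.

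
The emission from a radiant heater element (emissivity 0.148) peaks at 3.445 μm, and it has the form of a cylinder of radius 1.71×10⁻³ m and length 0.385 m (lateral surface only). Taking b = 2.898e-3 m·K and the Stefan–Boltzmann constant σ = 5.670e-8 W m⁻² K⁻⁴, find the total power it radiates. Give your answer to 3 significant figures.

P ≈ 17.4 W

Wien's law: T = b/λ_max = 2.898×10⁻³/3.445×10⁻⁶ = 841.219 K.
Lateral area A = 2πrL = 2π×1.71×10⁻³×0.385 = 4.13654×10⁻³ m².
Then P = εσAT⁴ = 0.148×5.670×10⁻⁸×4.13654×10⁻³×(841.219)⁴ = 17.4 W.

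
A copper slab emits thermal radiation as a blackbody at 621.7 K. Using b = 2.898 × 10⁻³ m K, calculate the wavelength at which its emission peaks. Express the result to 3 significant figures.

Wien's displacement law: λ_max = b/T = (2.898×10⁻³ m·K)/(621.7 K) = 4.661×10⁻⁶ m.
That is 4.66 μm, in the infrared range.

λ_max ≈ 4.66 μm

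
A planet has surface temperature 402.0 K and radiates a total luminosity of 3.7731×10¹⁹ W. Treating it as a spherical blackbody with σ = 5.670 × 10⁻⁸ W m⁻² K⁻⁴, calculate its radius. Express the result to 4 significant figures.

R ≈ 4.503×10⁷ m

L = 4πR²σT⁴ ⇒ R = √(L/(4πσT⁴)).
σT⁴ = 1480.77 W/m², so R = √(3.7731×10¹⁹/(4π×1480.77)) = 4.503×10⁷ m.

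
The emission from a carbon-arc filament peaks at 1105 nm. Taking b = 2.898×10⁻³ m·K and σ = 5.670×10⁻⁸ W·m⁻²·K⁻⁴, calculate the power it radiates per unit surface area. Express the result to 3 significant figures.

Wien's law: T = b/λ_max = 2.898×10⁻³/1.105×10⁻⁶ = 2622.62 K.
Then I = σT⁴ = 5.670×10⁻⁸×(2622.62)⁴ = 2.68×10⁶ W/m².

I ≈ 2.68×10⁶ W/m²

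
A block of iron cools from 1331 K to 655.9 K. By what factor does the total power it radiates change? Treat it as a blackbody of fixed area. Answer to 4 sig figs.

P₂/P₁ ≈ 0.05897

P ∝ T⁴, so P₂/P₁ = (T₂/T₁)⁴ = (655.9/1331)⁴ = (0.492787)⁴ = 0.05897.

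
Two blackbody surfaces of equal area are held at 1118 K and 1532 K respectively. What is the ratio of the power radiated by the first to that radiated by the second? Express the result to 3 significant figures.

P₁/P₂ ≈ 0.284

With equal areas, P₁/P₂ = (T₁/T₂)⁴ = (1118/1532)⁴ = 0.284.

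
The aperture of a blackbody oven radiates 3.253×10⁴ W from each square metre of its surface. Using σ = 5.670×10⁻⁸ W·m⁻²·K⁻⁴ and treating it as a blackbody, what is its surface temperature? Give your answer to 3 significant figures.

I = σT⁴, so T = (I/σ)^(1/4) = (3.253×10⁴/(5.670×10⁻⁸))^(1/4) = 870 K.

T ≈ 870 K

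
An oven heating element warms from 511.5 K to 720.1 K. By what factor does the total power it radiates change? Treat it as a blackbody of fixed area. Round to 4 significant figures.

P ∝ T⁴, so P₂/P₁ = (T₂/T₁)⁴ = (720.1/511.5)⁴ = (1.40782)⁴ = 3.928.

P₂/P₁ ≈ 3.928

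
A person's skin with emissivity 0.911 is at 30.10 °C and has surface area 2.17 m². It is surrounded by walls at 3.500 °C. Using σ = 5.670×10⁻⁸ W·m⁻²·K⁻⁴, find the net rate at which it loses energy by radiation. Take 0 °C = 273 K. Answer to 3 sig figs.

Net loss ≈ 291 W

T = 30.10 °C + 273 = 303.10 K.
Surroundings: T = 3.500 °C + 273 = 276.500 K.
Area A = 2.17 m².
Net radiated power P_net = εσA(T⁴ − T₀⁴) = 0.911×5.670×10⁻⁸×2.17×(303.10⁴ − 276.500⁴).
T⁴ − T₀⁴ = 8.44003×10⁹ − 5.84495×10⁹ = 2.59508×10⁹ K⁴, so P_net = 291 W.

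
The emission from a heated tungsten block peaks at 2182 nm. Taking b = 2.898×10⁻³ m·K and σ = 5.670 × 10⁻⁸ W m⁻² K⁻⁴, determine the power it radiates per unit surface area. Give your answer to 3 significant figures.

Wien's law: T = b/λ_max = 2.898×10⁻³/2.182×10⁻⁶ = 1328.14 K.
Then I = σT⁴ = 5.670×10⁻⁸×(1328.14)⁴ = 1.76×10⁵ W/m².

I ≈ 1.76×10⁵ W/m²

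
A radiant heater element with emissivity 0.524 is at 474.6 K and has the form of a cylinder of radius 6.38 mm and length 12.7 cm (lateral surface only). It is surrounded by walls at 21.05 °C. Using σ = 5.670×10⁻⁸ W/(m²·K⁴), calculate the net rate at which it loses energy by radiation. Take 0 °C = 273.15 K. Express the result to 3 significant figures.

Surroundings: T = 21.05 °C + 273.15 = 294.20 K.
Lateral area A = 2πrL = 2π×6.38×10⁻³×0.127 = 5.09101×10⁻³ m².
Net radiated power P_net = εσA(T⁴ − T₀⁴) = 0.524×5.670×10⁻⁸×5.09101×10⁻³×(474.6⁴ − 294.20⁴).
T⁴ − T₀⁴ = 5.07354×10¹⁰ − 7.49153×10⁹ = 4.32439×10¹⁰ K⁴, so P_net = 6.54 W.

Net loss ≈ 6.54 W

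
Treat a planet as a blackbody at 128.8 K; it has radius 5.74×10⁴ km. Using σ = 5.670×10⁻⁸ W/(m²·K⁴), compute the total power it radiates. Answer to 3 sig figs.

Surface area A = 4πR² = 4π(5.74×10⁷ m)² = 4.14032×10¹⁶ m².
P = σAT⁴ = 5.670×10⁻⁸ × 4.14032×10¹⁶ × (128.8)⁴ = 6.46×10¹⁷ W.

P ≈ 6.46×10¹⁷ W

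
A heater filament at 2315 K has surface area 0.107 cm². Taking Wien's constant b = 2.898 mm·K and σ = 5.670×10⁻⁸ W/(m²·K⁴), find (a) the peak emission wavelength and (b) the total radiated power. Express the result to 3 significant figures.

λ_max ≈ 1.25 μm; P ≈ 17.4 W

(a) λ_max = b/T = 2.898×10⁻³/2315 = 1.252×10⁻⁶ m = 1.25 μm.
Area A = 0.107 cm² = 1.07×10⁻⁵ m².
(b) P = σAT⁴ = 5.670×10⁻⁸×1.07×10⁻⁵×(2315)⁴ = 17.4 W.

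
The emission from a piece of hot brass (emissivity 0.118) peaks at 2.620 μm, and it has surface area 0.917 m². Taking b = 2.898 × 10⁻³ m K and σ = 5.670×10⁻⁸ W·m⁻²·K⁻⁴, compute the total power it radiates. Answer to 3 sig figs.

P ≈ 9.18×10³ W

Wien's law: T = b/λ_max = 2.898×10⁻³/2.620×10⁻⁶ = 1106.11 K.
Area A = 0.917 m².
Then P = εσAT⁴ = 0.118×5.670×10⁻⁸×0.917×(1106.11)⁴ = 9.18×10³ W.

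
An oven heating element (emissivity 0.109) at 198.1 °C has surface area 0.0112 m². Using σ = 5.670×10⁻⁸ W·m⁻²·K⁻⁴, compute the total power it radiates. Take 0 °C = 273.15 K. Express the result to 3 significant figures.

P ≈ 3.41 W

T = 198.1 °C + 273.15 = 471.25 K.
Area A = 0.0112 m².
P = εσAT⁴ = 0.109 × 5.670×10⁻⁸ × 0.0112 × (471.25)⁴ = 3.41 W.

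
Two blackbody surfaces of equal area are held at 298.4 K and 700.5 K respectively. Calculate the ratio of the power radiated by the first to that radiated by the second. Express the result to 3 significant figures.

With equal areas, P₁/P₂ = (T₁/T₂)⁴ = (298.4/700.5)⁴ = 0.0329.

P₁/P₂ ≈ 0.0329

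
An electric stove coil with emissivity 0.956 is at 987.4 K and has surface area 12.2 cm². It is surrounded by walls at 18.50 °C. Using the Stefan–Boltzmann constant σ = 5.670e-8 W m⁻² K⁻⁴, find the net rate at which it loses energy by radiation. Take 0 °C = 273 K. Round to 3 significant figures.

Surroundings: T = 18.50 °C + 273 = 291.50 K.
Area A = 12.2 cm² = 1.22×10⁻³ m².
Net radiated power P_net = εσA(T⁴ − T₀⁴) = 0.956×5.670×10⁻⁸×1.22×10⁻³×(987.4⁴ − 291.50⁴).
T⁴ − T₀⁴ = 9.50545×10¹¹ − 7.22028×10⁹ = 9.43325×10¹¹ K⁴, so P_net = 62.4 W.

Net loss ≈ 62.4 W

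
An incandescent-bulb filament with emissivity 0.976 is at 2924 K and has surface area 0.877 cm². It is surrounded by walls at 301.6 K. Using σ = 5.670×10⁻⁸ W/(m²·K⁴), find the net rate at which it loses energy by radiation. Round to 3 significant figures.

Area A = 0.877 cm² = 8.77×10⁻⁵ m².
Net radiated power P_net = εσA(T⁴ − T₀⁴) = 0.976×5.670×10⁻⁸×8.77×10⁻⁵×(2924⁴ − 301.6⁴).
T⁴ − T₀⁴ = 7.30987×10¹³ − 8.27419×10⁹ = 7.30904×10¹³ K⁴, so P_net = 355 W.

Net loss ≈ 355 W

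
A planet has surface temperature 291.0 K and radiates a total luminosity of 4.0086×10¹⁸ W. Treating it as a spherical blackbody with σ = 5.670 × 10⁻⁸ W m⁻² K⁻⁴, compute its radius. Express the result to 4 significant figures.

L = 4πR²σT⁴ ⇒ R = √(L/(4πσT⁴)).
σT⁴ = 406.588 W/m², so R = √(4.0086×10¹⁸/(4π×406.588)) = 2.801×10⁷ m.

R ≈ 2.801×10⁷ m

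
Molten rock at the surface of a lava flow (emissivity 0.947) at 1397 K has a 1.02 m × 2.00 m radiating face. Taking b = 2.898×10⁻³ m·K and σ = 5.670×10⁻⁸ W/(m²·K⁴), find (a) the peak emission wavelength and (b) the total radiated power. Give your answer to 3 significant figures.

λ_max ≈ 2.07 μm; P ≈ 4.17×10⁵ W

(a) λ_max = b/T = 2.898×10⁻³/1397 = 2.074×10⁻⁶ m = 2.07 μm.
Area A = 1.02 × 2.00 = 2.04 m².
(b) P = εσAT⁴ = 0.947×5.670×10⁻⁸×2.04×(1397)⁴ = 4.17×10⁵ W.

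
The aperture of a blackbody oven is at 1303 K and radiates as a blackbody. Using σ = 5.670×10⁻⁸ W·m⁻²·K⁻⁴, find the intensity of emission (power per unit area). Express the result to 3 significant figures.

I ≈ 1.63×10⁵ W/m²

Stefan–Boltzmann: I = σT⁴ = 5.670×10⁻⁸ × (1303)⁴ = 1.63×10⁵ W/m².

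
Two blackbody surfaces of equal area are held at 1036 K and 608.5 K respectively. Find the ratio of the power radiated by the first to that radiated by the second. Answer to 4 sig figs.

With equal areas, P₁/P₂ = (T₁/T₂)⁴ = (1036/608.5)⁴ = 8.402.

P₁/P₂ ≈ 8.402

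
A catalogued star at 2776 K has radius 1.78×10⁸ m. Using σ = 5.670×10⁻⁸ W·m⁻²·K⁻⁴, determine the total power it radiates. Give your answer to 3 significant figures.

P ≈ 1.34×10²⁴ W

Surface area A = 4πR² = 4π(1.78×10⁸ m)² = 3.98153×10¹⁷ m².
P = σAT⁴ = 5.670×10⁻⁸ × 3.98153×10¹⁷ × (2776)⁴ = 1.34×10²⁴ W.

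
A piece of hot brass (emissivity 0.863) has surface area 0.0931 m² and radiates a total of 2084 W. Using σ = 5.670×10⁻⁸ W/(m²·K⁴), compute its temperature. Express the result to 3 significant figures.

T ≈ 822 K

Area A = 0.0931 m².
P = εσAT⁴ ⇒ T = (P/(εσA))^(1/4) = (2084/(0.863×5.670×10⁻⁸×0.0931))^(1/4) = 822 K.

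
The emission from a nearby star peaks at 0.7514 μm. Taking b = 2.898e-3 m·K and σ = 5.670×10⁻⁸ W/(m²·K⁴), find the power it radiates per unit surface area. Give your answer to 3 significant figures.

I ≈ 1.25×10⁷ W/m²

Wien's law: T = b/λ_max = 2.898×10⁻³/7.514×10⁻⁷ = 3856.80 K.
Then I = σT⁴ = 5.670×10⁻⁸×(3856.80)⁴ = 1.25×10⁷ W/m².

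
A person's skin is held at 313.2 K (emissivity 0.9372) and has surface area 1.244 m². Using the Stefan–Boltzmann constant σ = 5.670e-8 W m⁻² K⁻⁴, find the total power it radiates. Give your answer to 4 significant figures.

P ≈ 636.1 W

Area A = 1.244 m².
P = εσAT⁴ = 0.9372 × 5.670×10⁻⁸ × 1.244 × (313.2)⁴ = 636.1 W.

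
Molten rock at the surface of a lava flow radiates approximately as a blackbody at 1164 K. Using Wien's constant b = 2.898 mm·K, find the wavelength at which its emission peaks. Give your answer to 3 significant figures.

Wien's displacement law: λ_max = b/T = (2.898×10⁻³ m·K)/(1164 K) = 2.490×10⁻⁶ m.
That is 2.49×10³ nm, in the infrared range.

λ_max ≈ 2.49×10³ nm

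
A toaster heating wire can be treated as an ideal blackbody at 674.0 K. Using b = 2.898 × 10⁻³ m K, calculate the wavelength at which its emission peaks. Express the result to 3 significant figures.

Wien's displacement law: λ_max = b/T = (2.898×10⁻³ m·K)/(674.0 K) = 4.300×10⁻⁶ m.
That is 4.30 μm, in the infrared range.

λ_max ≈ 4.30 μm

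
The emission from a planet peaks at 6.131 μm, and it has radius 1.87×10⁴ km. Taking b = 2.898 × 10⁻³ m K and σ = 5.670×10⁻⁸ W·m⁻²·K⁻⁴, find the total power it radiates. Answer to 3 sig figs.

P ≈ 1.24×10¹⁹ W

Wien's law: T = b/λ_max = 2.898×10⁻³/6.131×10⁻⁶ = 472.680 K.
Surface area A = 4πR² = 4π(1.87×10⁷ m)² = 4.39433×10¹⁵ m².
Then P = σAT⁴ = 5.670×10⁻⁸×4.39433×10¹⁵×(472.680)⁴ = 1.24×10¹⁹ W.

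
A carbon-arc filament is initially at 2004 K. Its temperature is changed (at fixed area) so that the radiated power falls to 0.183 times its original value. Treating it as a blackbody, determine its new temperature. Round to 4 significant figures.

P ∝ T⁴, so T₂/T₁ = (P₂/P₁)^(1/4) = (0.183)^(1/4) = 0.654053.
T₂ = 2004 × 0.654053 = 1311 K.

T₂ ≈ 1311 K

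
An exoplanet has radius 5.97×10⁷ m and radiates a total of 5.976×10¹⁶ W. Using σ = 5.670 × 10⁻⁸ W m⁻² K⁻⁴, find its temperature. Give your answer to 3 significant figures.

T ≈ 69.6 K

Surface area A = 4πR² = 4π(5.97×10⁷ m)² = 4.47877×10¹⁶ m².
P = σAT⁴ ⇒ T = (P/(σA))^(1/4) = (5.976×10¹⁶/(5.670×10⁻⁸×4.47877×10¹⁶))^(1/4) = 69.6 K.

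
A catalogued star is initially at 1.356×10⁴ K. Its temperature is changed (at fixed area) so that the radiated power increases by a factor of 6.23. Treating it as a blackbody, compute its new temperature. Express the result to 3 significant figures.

T₂ ≈ 2.14×10⁴ K

P ∝ T⁴, so T₂/T₁ = (P₂/P₁)^(1/4) = (6.23)^(1/4) = 1.57987.
T₂ = 1.356×10⁴ × 1.57987 = 2.14×10⁴ K.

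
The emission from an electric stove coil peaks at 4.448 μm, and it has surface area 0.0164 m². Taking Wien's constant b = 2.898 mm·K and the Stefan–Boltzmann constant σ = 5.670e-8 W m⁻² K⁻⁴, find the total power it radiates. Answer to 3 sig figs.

P ≈ 168 W

Wien's law: T = b/λ_max = 2.898×10⁻³/4.448×10⁻⁶ = 651.529 K.
Area A = 0.0164 m².
Then P = σAT⁴ = 5.670×10⁻⁸×0.0164×(651.529)⁴ = 168 W.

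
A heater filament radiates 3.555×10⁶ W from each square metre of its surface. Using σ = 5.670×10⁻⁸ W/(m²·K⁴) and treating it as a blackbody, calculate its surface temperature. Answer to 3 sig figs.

T ≈ 2.81×10³ K

I = σT⁴, so T = (I/σ)^(1/4) = (3.555×10⁶/(5.670×10⁻⁸))^(1/4) = 2.81×10³ K.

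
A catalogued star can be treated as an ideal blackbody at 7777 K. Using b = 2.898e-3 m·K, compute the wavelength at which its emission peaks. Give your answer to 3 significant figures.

λ_max ≈ 0.373 μm

Wien's displacement law: λ_max = b/T = (2.898×10⁻³ m·K)/(7777 K) = 3.726×10⁻⁷ m.
That is 0.373 μm, in the ultraviolet range.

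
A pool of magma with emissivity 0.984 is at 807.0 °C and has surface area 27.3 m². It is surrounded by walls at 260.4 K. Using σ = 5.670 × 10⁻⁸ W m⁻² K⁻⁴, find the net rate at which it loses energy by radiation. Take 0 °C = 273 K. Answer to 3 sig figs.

T = 807.0 °C + 273 = 1080.0 K.
Area A = 27.3 m².
Net radiated power P_net = εσA(T⁴ − T₀⁴) = 0.984×5.670×10⁻⁸×27.3×(1080.0⁴ − 260.4⁴).
T⁴ − T₀⁴ = 1.36049×10¹² − 4.59795×10⁹ = 1.35589×10¹² K⁴, so P_net = 2.07×10⁶ W.

Net loss ≈ 2.07×10⁶ W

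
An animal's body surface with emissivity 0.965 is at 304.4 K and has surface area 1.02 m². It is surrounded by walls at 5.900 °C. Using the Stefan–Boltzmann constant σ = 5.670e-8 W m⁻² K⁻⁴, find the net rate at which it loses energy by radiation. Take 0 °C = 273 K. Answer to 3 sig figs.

Surroundings: T = 5.900 °C + 273 = 278.900 K.
Area A = 1.02 m².
Net radiated power P_net = εσA(T⁴ − T₀⁴) = 0.965×5.670×10⁻⁸×1.02×(304.4⁴ − 278.900⁴).
T⁴ − T₀⁴ = 8.58576×10⁹ − 6.05054×10⁹ = 2.53522×10⁹ K⁴, so P_net = 141 W.

Net loss ≈ 141 W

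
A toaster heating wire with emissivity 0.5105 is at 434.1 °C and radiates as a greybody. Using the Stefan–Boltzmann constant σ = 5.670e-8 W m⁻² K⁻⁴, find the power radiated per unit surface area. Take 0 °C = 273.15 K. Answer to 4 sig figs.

I ≈ 7242 W/m²

T = 434.1 °C + 273.15 = 707.25 K.
Stefan–Boltzmann: I = εσT⁴ = 0.5105 × 5.670×10⁻⁸ × (707.25)⁴ = 7242 W/m².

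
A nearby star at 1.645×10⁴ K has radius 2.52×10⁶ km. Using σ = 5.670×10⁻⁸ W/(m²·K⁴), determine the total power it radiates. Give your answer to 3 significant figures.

P ≈ 3.31×10²⁹ W

Surface area A = 4πR² = 4π(2.52×10⁹ m)² = 7.98015×10¹⁹ m².
P = σAT⁴ = 5.670×10⁻⁸ × 7.98015×10¹⁹ × (1.645×10⁴)⁴ = 3.31×10²⁹ W.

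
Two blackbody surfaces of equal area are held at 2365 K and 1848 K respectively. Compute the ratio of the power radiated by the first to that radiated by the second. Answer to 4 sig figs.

P₁/P₂ ≈ 2.682

With equal areas, P₁/P₂ = (T₁/T₂)⁴ = (2365/1848)⁴ = 2.682.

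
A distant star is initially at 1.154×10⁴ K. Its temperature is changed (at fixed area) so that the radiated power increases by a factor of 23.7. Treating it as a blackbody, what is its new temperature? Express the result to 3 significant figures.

P ∝ T⁴, so T₂/T₁ = (P₂/P₁)^(1/4) = (23.7)^(1/4) = 2.20641.
T₂ = 1.154×10⁴ × 2.20641 = 2.55×10⁴ K.

T₂ ≈ 2.55×10⁴ K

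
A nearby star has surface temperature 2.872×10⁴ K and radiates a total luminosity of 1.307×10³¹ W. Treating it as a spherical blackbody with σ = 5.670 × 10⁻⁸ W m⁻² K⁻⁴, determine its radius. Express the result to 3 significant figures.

R ≈ 5.19×10⁹ m

L = 4πR²σT⁴ ⇒ R = √(L/(4πσT⁴)).
σT⁴ = 3.85763×10¹⁰ W/m², so R = √(1.307×10³¹/(4π×3.85763×10¹⁰)) = 5.19×10⁹ m.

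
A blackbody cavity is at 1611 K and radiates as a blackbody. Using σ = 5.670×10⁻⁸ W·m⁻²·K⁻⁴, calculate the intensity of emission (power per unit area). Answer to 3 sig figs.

Stefan–Boltzmann: I = σT⁴ = 5.670×10⁻⁸ × (1611)⁴ = 3.82×10⁵ W/m².

I ≈ 3.82×10⁵ W/m²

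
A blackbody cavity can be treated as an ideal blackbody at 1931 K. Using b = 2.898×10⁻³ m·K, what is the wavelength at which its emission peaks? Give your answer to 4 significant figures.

λ_max ≈ 1501 nm

Wien's displacement law: λ_max = b/T = (2.898×10⁻³ m·K)/(1931 K) = 1.5008×10⁻⁶ m.
That is 1501 nm, in the infrared range.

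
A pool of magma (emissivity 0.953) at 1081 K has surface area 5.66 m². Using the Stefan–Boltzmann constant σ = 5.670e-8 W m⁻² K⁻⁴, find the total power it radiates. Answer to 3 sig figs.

P ≈ 4.18×10⁵ W

Area A = 5.66 m².
P = εσAT⁴ = 0.953 × 5.670×10⁻⁸ × 5.66 × (1081)⁴ = 4.18×10⁵ W.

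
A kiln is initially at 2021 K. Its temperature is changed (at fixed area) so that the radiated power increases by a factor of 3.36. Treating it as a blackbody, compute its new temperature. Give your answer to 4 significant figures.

T₂ ≈ 2736 K

P ∝ T⁴, so T₂/T₁ = (P₂/P₁)^(1/4) = (3.36)^(1/4) = 1.35389.
T₂ = 2021 × 1.35389 = 2736 K.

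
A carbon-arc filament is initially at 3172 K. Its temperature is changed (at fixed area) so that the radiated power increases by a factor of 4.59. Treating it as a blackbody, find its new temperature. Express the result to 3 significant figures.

T₂ ≈ 4.64×10³ K

P ∝ T⁴, so T₂/T₁ = (P₂/P₁)^(1/4) = (4.59)^(1/4) = 1.46370.
T₂ = 3172 × 1.46370 = 4.64×10³ K.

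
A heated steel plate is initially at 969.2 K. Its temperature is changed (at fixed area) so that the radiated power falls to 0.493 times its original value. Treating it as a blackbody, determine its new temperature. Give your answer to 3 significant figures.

P ∝ T⁴, so T₂/T₁ = (P₂/P₁)^(1/4) = (0.493)^(1/4) = 0.837938.
T₂ = 969.2 × 0.837938 = 812 K.

T₂ ≈ 812 K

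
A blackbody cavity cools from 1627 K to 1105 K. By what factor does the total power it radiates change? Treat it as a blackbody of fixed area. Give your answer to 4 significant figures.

P ∝ T⁴, so P₂/P₁ = (T₂/T₁)⁴ = (1105/1627)⁴ = (0.679164)⁴ = 0.2128.

P₂/P₁ ≈ 0.2128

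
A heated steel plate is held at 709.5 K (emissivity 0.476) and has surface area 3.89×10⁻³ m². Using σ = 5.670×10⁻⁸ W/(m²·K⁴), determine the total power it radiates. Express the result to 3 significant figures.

Area A = 3.89×10⁻³ m².
P = εσAT⁴ = 0.476 × 5.670×10⁻⁸ × 3.89×10⁻³ × (709.5)⁴ = 26.6 W.

P ≈ 26.6 W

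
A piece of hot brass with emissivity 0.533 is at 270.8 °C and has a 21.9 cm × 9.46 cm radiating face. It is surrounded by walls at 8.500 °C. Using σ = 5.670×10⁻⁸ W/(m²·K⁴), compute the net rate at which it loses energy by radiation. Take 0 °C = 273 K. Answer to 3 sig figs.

T = 270.8 °C + 273 = 543.8 K.
Surroundings: T = 8.500 °C + 273 = 281.500 K.
Area A = 0.219 × 0.0946 = 0.0207174 m².
Net radiated power P_net = εσA(T⁴ − T₀⁴) = 0.533×5.670×10⁻⁸×0.0207174×(543.8⁴ − 281.500⁴).
T⁴ − T₀⁴ = 8.74494×10¹⁰ − 6.27933×10⁹ = 8.11701×10¹⁰ K⁴, so P_net = 50.8 W.

Net loss ≈ 50.8 W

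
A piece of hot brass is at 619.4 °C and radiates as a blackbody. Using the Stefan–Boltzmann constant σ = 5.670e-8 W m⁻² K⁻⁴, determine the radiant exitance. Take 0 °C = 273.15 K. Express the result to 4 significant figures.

I ≈ 3.598×10⁴ W/m²

T = 619.4 °C + 273.15 = 892.55 K.
Stefan–Boltzmann: I = σT⁴ = 5.670×10⁻⁸ × (892.55)⁴ = 3.598×10⁴ W/m².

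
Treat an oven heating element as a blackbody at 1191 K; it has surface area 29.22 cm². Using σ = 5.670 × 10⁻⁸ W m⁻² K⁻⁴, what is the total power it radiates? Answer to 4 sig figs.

P ≈ 333.4 W

Area A = 29.22 cm² = 2.922×10⁻³ m².
P = σAT⁴ = 5.670×10⁻⁸ × 2.922×10⁻³ × (1191)⁴ = 333.4 W.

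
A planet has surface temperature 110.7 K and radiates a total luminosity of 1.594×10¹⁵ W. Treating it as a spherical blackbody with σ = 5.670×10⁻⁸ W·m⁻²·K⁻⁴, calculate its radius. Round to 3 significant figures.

L = 4πR²σT⁴ ⇒ R = √(L/(4πσT⁴)).
σT⁴ = 8.51478 W/m², so R = √(1.594×10¹⁵/(4π×8.51478)) = 3.86×10⁶ m.

R ≈ 3.86×10⁶ m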